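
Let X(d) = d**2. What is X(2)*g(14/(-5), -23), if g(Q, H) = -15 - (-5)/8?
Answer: -115/2 ≈ -57.500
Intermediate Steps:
g(Q, H) = -115/8 (g(Q, H) = -15 - (-5)/8 = -15 - 1*(-5/8) = -15 + 5/8 = -115/8)
X(2)*g(14/(-5), -23) = 2**2*(-115/8) = 4*(-115/8) = -115/2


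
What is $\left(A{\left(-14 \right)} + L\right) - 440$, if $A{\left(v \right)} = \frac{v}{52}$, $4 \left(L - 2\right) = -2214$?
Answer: $- \frac{12893}{13} \approx -991.77$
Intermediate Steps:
$L = - \frac{1103}{2}$ ($L = 2 + \frac{1}{4} \left(-2214\right) = 2 - \frac{1107}{2} = - \frac{1103}{2} \approx -551.5$)
$A{\left(v \right)} = \frac{v}{52}$ ($A{\left(v \right)} = v \frac{1}{52} = \frac{v}{52}$)
$\left(A{\left(-14 \right)} + L\right) - 440 = \left(\frac{1}{52} \left(-14\right) - \frac{1103}{2}\right) - 440 = \left(- \frac{7}{26} - \frac{1103}{2}\right) - 440 = - \frac{7173}{13} - 440 = - \frac{12893}{13}$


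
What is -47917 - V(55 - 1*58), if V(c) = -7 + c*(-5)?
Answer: -47925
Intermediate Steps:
V(c) = -7 - 5*c
-47917 - V(55 - 1*58) = -47917 - (-7 - 5*(55 - 1*58)) = -47917 - (-7 - 5*(55 - 58)) = -47917 - (-7 - 5*(-3)) = -47917 - (-7 + 15) = -47917 - 1*8 = -47917 - 8 = -47925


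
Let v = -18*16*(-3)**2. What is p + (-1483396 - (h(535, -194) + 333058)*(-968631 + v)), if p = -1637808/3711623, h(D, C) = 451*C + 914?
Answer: 888501746836900546/3711623 ≈ 2.3938e+11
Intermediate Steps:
h(D, C) = 914 + 451*C
v = -2592 (v = -288*9 = -2592)
p = -1637808/3711623 (p = -1637808*1/3711623 = -1637808/3711623 ≈ -0.44126)
p + (-1483396 - (h(535, -194) + 333058)*(-968631 + v)) = -1637808/3711623 + (-1483396 - ((914 + 451*(-194)) + 333058)*(-968631 - 2592)) = -1637808/3711623 + (-1483396 - ((914 - 87494) + 333058)*(-971223)) = -1637808/3711623 + (-1483396 - (-86580 + 333058)*(-971223)) = -1637808/3711623 + (-1483396 - 246478*(-971223)) = -1637808/3711623 + (-1483396 - 1*(-239385102594)) = -1637808/3711623 + (-1483396 + 239385102594) = -1637808/3711623 + 239383619198 = 888501746836900546/3711623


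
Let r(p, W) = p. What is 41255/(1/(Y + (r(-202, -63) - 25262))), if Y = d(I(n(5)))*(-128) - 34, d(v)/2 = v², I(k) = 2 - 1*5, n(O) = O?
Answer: -1146971510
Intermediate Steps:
I(k) = -3 (I(k) = 2 - 5 = -3)
d(v) = 2*v²
Y = -2338 (Y = (2*(-3)²)*(-128) - 34 = (2*9)*(-128) - 34 = 18*(-128) - 34 = -2304 - 34 = -2338)
41255/(1/(Y + (r(-202, -63) - 25262))) = 41255/(1/(-2338 + (-202 - 25262))) = 41255/(1/(-2338 - 25464)) = 41255/(1/(-27802)) = 41255/(-1/27802) = 41255*(-27802) = -1146971510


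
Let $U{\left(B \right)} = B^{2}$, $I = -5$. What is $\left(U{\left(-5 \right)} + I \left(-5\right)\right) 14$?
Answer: $700$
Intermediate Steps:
$\left(U{\left(-5 \right)} + I \left(-5\right)\right) 14 = \left(\left(-5\right)^{2} - -25\right) 14 = \left(25 + 25\right) 14 = 50 \cdot 14 = 700$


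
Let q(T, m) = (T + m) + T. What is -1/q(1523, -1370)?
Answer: -1/1676 ≈ -0.00059666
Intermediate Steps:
q(T, m) = m + 2*T
-1/q(1523, -1370) = -1/(-1370 + 2*1523) = -1/(-1370 + 3046) = -1/1676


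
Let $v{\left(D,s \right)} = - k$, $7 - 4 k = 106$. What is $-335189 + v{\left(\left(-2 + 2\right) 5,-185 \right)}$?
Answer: $- \frac{1340657}{4} \approx -3.3516 \cdot 10^{5}$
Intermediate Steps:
$k = - \frac{99}{4}$ ($k = \frac{7}{4} - \frac{53}{2} = - \frac{99}{4} \approx -24.75$)
$v{\left(D,s \right)} = \frac{99}{4}$ ($v{\left(D,s \right)} = \left(-1\right) \left(- \frac{99}{4}\right) = \frac{99}{4}$)
$-335189 + v{\left(\left(-2 + 2\right) 5,-185 \right)} = -335189 + \frac{99}{4} = - \frac{1340657}{4}$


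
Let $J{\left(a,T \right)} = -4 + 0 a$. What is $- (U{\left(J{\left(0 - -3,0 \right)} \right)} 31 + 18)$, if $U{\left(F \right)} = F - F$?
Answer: $-18$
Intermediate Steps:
$J{\left(a,T \right)} = -4$ ($J{\left(a,T \right)} = -4 + 0 = -4$)
$U{\left(F \right)} = 0$
$- (U{\left(J{\left(0 - -3,0 \right)} \right)} 31 + 18) = - (0 \cdot 31 + 18) = - (0 + 18) = \left(-1\right) 18 = -18$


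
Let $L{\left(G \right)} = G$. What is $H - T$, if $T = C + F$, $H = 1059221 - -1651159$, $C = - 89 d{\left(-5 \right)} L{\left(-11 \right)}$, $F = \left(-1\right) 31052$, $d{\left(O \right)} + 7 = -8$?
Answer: $2756117$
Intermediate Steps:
$d{\left(O \right)} = -15$ ($d{\left(O \right)} = -7 - 8 = -15$)
$F = -31052$
$C = -14685$ ($C = \left(-89\right) \left(-15\right) \left(-11\right) = 1335 \left(-11\right) = -14685$)
$H = 2710380$ ($H = 1059221 + 1651159 = 2710380$)
$T = -45737$ ($T = -14685 - 31052 = -45737$)
$H - T = 2710380 - -45737 = 2710380 + 45737 = 2756117$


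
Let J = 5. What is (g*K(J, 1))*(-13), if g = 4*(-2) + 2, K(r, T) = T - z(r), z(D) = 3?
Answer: -156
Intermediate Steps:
K(r, T) = -3 + T (K(r, T) = T - 1*3 = T - 3 = -3 + T)
g = -6 (g = -8 + 2 = -6)
(g*K(J, 1))*(-13) = -6*(-3 + 1)*(-13) = -6*(-2)*(-13) = 12*(-13) = -156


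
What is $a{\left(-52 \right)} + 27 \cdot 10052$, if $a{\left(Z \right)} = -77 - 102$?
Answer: $271225$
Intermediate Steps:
$a{\left(Z \right)} = -179$ ($a{\left(Z \right)} = -77 - 102 = -179$)
$a{\left(-52 \right)} + 27 \cdot 10052 = -179 + 27 \cdot 10052 = -179 + 271404 = 271225$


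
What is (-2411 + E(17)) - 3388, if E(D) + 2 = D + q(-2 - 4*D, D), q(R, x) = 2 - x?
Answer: -5799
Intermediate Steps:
E(D) = 0 (E(D) = -2 + (D + (2 - D)) = -2 + 2 = 0)
(-2411 + E(17)) - 3388 = (-2411 + 0) - 3388 = -2411 - 3388 = -5799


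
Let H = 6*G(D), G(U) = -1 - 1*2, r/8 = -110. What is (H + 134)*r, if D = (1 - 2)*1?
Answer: -102080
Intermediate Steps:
r = -880 (r = 8*(-110) = -880)
D = -1 (D = -1*1 = -1)
G(U) = -3 (G(U) = -1 - 2 = -3)
H = -18 (H = 6*(-3) = -18)
(H + 134)*r = (-18 + 134)*(-880) = 116*(-880) = -102080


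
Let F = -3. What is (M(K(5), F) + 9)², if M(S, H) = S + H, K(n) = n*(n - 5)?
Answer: 36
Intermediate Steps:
K(n) = n*(-5 + n)
M(S, H) = H + S
(M(K(5), F) + 9)² = ((-3 + 5*(-5 + 5)) + 9)² = ((-3 + 5*0) + 9)² = ((-3 + 0) + 9)² = (-3 + 9)² = 6² = 36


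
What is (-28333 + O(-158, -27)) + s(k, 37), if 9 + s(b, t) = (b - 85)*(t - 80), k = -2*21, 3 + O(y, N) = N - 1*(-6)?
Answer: -22905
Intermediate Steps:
O(y, N) = 3 + N (O(y, N) = -3 + (N - 1*(-6)) = -3 + (N + 6) = -3 + (6 + N) = 3 + N)
k = -42
s(b, t) = -9 + (-85 + b)*(-80 + t) (s(b, t) = -9 + (b - 85)*(t - 80) = -9 + (-85 + b)*(-80 + t))
(-28333 + O(-158, -27)) + s(k, 37) = (-28333 + (3 - 27)) + (6791 - 85*37 - 80*(-42) - 42*37) = (-28333 - 24) + (6791 - 3145 + 3360 - 1554) = -28357 + 5452 = -22905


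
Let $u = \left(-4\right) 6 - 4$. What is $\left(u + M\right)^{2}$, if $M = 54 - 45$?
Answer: $361$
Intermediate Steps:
$M = 9$ ($M = 54 - 45 = 9$)
$u = -28$ ($u = -24 - 4 = -28$)
$\left(u + M\right)^{2} = \left(-28 + 9\right)^{2} = \left(-19\right)^{2} = 361$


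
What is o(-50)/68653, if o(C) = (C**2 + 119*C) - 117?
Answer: -3567/68653 ≈ -0.051957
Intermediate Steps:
o(C) = -117 + C**2 + 119*C
o(-50)/68653 = (-117 + (-50)**2 + 119*(-50))/68653 = (-117 + 2500 - 5950)*(1/68653) = -3567*1/68653 = -3567/68653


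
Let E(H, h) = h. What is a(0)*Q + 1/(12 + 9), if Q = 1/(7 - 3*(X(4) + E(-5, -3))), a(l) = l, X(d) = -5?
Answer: 1/21 ≈ 0.047619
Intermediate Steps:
Q = 1/31 (Q = 1/(7 - 3*(-5 - 3)) = 1/(7 - 3*(-8)) = 1/(7 + 24) = 1/31 ≈ 0.032258)
a(0)*Q + 1/(12 + 9) = 0*(1/31) + 1/(12 + 9) = 0 + 1/21 = 1/21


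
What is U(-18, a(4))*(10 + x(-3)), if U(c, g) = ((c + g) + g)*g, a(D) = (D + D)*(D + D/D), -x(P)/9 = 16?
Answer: -332320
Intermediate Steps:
x(P) = -144 (x(P) = -9*16 = -144)
a(D) = 2*D*(1 + D) (a(D) = (2*D)*(D + 1) = (2*D)*(1 + D) = 2*D*(1 + D))
U(c, g) = g*(c + 2*g) (U(c, g) = (c + 2*g)*g = g*(c + 2*g))
U(-18, a(4))*(10 + x(-3)) = ((2*4*(1 + 4))*(-18 + 2*(2*4*(1 + 4))))*(10 - 144) = ((2*4*5)*(-18 + 2*(2*4*5)))*(-134) = (40*(-18 + 2*40))*(-134) = (40*(-18 + 80))*(-134) = (40*62)*(-134) = 2480*(-134) = -332320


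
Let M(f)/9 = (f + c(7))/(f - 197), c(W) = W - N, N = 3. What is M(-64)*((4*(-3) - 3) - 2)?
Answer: -1020/29 ≈ -35.172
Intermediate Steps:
c(W) = -3 + W (c(W) = W - 1*3 = W - 3 = -3 + W)
M(f) = 9*(4 + f)/(-197 + f) (M(f) = 9*((f + (-3 + 7))/(f - 197)) = 9*((f + 4)/(-197 + f)) = 9*((4 + f)/(-197 + f)) = 9*(4 + f)/(-197 + f))
M(-64)*((4*(-3) - 3) - 2) = (9*(4 - 64)/(-197 - 64))*((4*(-3) - 3) - 2) = (9*(-60)/(-261))*((-12 - 3) - 2) = (9*(-1/261)*(-60))*(-15 - 2) = (60/29)*(-17) = -1020/29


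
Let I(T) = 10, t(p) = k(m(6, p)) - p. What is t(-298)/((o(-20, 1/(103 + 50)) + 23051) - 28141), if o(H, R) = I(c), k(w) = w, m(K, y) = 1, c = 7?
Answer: -299/5080 ≈ -0.058858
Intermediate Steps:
t(p) = 1 - p
o(H, R) = 10
t(-298)/((o(-20, 1/(103 + 50)) + 23051) - 28141) = (1 - 1*(-298))/((10 + 23051) - 28141) = (1 + 298)/(23061 - 28141) = 299/(-5080) = 299*(-1/5080) = -299/5080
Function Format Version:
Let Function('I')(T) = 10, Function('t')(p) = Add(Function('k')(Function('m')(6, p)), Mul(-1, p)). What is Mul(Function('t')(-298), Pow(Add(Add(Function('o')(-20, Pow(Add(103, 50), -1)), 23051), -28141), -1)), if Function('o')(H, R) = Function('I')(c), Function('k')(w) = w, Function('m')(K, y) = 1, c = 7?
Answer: Rational(-299, 5080) ≈ -0.058858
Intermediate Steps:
Function('t')(p) = Add(1, Mul(-1, p))
Function('o')(H, R) = 10
Mul(Function('t')(-298), Pow(Add(Add(Function('o')(-20, Pow(Add(103, 50), -1)), 23051), -28141), -1)) = Mul(Add(1, Mul(-1, -298)), Pow(Add(Add(10, 23051), -28141), -1)) = Mul(Add(1, 298), Pow(Add(23061, -28141), -1)) = Mul(299, Pow(-5080, -1)) = Mul(299, Rational(-1, 5080)) = Rational(-299, 5080)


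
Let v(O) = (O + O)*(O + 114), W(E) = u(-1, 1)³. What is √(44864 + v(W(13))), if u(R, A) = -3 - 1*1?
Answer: 8*√601 ≈ 196.12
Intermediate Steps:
u(R, A) = -4 (u(R, A) = -3 - 1 = -4)
W(E) = -64 (W(E) = (-4)³ = -64)
v(O) = 2*O*(114 + O) (v(O) = (2*O)*(114 + O) = 2*O*(114 + O))
√(44864 + v(W(13))) = √(44864 + 2*(-64)*(114 - 64)) = √(44864 + 2*(-64)*50) = √(44864 - 6400) = √38464 = 8*√601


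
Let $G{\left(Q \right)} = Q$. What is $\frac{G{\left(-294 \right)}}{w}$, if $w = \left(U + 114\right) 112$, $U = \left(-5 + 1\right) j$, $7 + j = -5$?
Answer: $- \frac{7}{432} \approx -0.016204$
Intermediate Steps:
$j = -12$ ($j = -7 - 5 = -12$)
$U = 48$ ($U = \left(-5 + 1\right) \left(-12\right) = \left(-4\right) \left(-12\right) = 48$)
$w = 18144$ ($w = \left(48 + 114\right) 112 = 162 \cdot 112 = 18144$)
$\frac{G{\left(-294 \right)}}{w} = - \frac{294}{18144} = \left(-294\right) \frac{1}{18144} = - \frac{7}{432}$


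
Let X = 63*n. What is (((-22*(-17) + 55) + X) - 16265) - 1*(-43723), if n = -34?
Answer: 25745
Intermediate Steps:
X = -2142 (X = 63*(-34) = -2142)
(((-22*(-17) + 55) + X) - 16265) - 1*(-43723) = (((-22*(-17) + 55) - 2142) - 16265) - 1*(-43723) = (((374 + 55) - 2142) - 16265) + 43723 = ((429 - 2142) - 16265) + 43723 = (-1713 - 16265) + 43723 = -17978 + 43723 = 25745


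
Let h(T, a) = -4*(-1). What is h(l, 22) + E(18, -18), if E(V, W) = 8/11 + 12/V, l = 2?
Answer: 178/33 ≈ 5.3939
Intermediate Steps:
h(T, a) = 4
E(V, W) = 8/11 + 12/V (E(V, W) = 8*(1/11) + 12/V = 8/11 + 12/V)
h(l, 22) + E(18, -18) = 4 + (8/11 + 12/18) = 4 + (8/11 + 12*(1/18)) = 4 + (8/11 + 2/3) = 4 + 46/33 = 178/33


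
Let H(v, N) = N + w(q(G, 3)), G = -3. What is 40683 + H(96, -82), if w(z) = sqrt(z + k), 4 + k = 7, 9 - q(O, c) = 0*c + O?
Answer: 40601 + sqrt(15) ≈ 40605.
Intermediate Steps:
q(O, c) = 9 - O (q(O, c) = 9 - (0*c + O) = 9 - (0 + O) = 9 - O)
k = 3 (k = -4 + 7 = 3)
w(z) = sqrt(3 + z) (w(z) = sqrt(z + 3) = sqrt(3 + z))
H(v, N) = N + sqrt(15) (H(v, N) = N + sqrt(3 + (9 - 1*(-3))) = N + sqrt(3 + (9 + 3)) = N + sqrt(3 + 12) = N + sqrt(15))
40683 + H(96, -82) = 40683 + (-82 + sqrt(15)) = 40601 + sqrt(15)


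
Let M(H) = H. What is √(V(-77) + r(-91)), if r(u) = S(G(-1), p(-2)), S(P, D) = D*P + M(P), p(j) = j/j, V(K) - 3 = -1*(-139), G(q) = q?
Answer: 2*√35 ≈ 11.832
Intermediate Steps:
V(K) = 142 (V(K) = 3 - 1*(-139) = 3 + 139 = 142)
p(j) = 1
S(P, D) = P + D*P (S(P, D) = D*P + P = P + D*P)
r(u) = -2 (r(u) = -(1 + 1) = -1*2 = -2)
√(V(-77) + r(-91)) = √(142 - 2) = √140 = 2*√35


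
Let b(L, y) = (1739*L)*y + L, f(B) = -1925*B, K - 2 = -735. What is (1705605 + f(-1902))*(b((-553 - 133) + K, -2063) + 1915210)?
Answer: 27332061883285170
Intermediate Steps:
K = -733 (K = 2 - 735 = -733)
b(L, y) = L + 1739*L*y (b(L, y) = 1739*L*y + L = L + 1739*L*y)
(1705605 + f(-1902))*(b((-553 - 133) + K, -2063) + 1915210) = (1705605 - 1925*(-1902))*(((-553 - 133) - 733)*(1 + 1739*(-2063)) + 1915210) = (1705605 + 3661350)*((-686 - 733)*(1 - 3587557) + 1915210) = 5366955*(-1419*(-3587556) + 1915210) = 5366955*(5090741964 + 1915210) = 5366955*5092657174 = 27332061883285170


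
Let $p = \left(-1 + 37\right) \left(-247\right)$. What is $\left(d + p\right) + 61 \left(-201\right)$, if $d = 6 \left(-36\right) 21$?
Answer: $-25689$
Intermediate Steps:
$p = -8892$ ($p = 36 \left(-247\right) = -8892$)
$d = -4536$ ($d = \left(-216\right) 21 = -4536$)
$\left(d + p\right) + 61 \left(-201\right) = \left(-4536 - 8892\right) + 61 \left(-201\right) = -13428 - 12261 = -25689$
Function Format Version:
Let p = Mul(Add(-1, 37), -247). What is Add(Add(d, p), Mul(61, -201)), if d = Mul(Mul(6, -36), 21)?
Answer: -25689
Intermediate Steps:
p = -8892 (p = Mul(36, -247) = -8892)
d = -4536 (d = Mul(-216, 21) = -4536)
Add(Add(d, p), Mul(61, -201)) = Add(Add(-4536, -8892), Mul(61, -201)) = Add(-13428, -12261) = -25689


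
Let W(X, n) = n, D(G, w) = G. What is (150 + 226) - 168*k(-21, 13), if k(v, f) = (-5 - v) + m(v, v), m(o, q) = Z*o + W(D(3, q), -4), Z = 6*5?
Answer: 104200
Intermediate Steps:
Z = 30
m(o, q) = -4 + 30*o (m(o, q) = 30*o - 4 = -4 + 30*o)
k(v, f) = -9 + 29*v (k(v, f) = (-5 - v) + (-4 + 30*v) = -9 + 29*v)
(150 + 226) - 168*k(-21, 13) = (150 + 226) - 168*(-9 + 29*(-21)) = 376 - 168*(-9 - 609) = 376 - 168*(-618) = 376 + 103824 = 104200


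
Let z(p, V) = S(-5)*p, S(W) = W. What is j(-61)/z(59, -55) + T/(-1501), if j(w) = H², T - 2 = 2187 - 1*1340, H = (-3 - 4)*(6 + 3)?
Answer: -6207924/442795 ≈ -14.020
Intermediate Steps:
H = -63 (H = -7*9 = -63)
z(p, V) = -5*p
T = 849 (T = 2 + (2187 - 1*1340) = 2 + (2187 - 1340) = 2 + 847 = 849)
j(w) = 3969 (j(w) = (-63)² = 3969)
j(-61)/z(59, -55) + T/(-1501) = 3969/((-5*59)) + 849/(-1501) = 3969/(-295) + 849*(-1/1501) = 3969*(-1/295) - 849/1501 = -3969/295 - 849/1501 = -6207924/442795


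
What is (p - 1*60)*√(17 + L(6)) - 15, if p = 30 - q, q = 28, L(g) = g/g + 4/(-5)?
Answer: -15 - 58*√430/5 ≈ -255.54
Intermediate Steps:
L(g) = ⅕ (L(g) = 1 + 4*(-⅕) = 1 - ⅘ = ⅕)
p = 2 (p = 30 - 1*28 = 30 - 28 = 2)
(p - 1*60)*√(17 + L(6)) - 15 = (2 - 1*60)*√(17 + ⅕) - 15 = (2 - 60)*√(86/5) - 15 = -58*√430/5 - 15 = -15 - 58*√430/5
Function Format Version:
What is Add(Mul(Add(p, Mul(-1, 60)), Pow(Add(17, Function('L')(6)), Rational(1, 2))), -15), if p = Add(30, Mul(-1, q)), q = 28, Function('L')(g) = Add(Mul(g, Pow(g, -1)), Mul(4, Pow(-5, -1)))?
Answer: Add(-15, Mul(Rational(-58, 5), Pow(430, Rational(1, 2)))) ≈ -255.54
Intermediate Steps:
Function('L')(g) = Rational(1, 5) (Function('L')(g) = Add(1, Mul(4, Rational(-1, 5))) = Add(1, Rational(-4, 5)) = Rational(1, 5))
p = 2 (p = Add(30, Mul(-1, 28)) = Add(30, -28) = 2)
Add(Mul(Add(p, Mul(-1, 60)), Pow(Add(17, Function('L')(6)), Rational(1, 2))), -15) = Add(Mul(Add(2, Mul(-1, 60)), Pow(Add(17, Rational(1, 5)), Rational(1, 2))), -15) = Add(Mul(Add(2, -60), Pow(Rational(86, 5), Rational(1, 2))), -15) = Add(Mul(-58, Mul(Rational(1, 5), Pow(430, Rational(1, 2)))), -15) = Add(Mul(Rational(-58, 5), Pow(430, Rational(1, 2))), -15) = Add(-15, Mul(Rational(-58, 5), Pow(430, Rational(1, 2))))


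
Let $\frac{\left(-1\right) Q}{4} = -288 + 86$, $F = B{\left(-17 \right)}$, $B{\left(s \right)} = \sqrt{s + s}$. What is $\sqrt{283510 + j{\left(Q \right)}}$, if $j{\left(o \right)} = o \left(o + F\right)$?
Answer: $\sqrt{936374 + 808 i \sqrt{34}} \approx 967.67 + 2.434 i$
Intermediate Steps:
$B{\left(s \right)} = \sqrt{2} \sqrt{s}$ ($B{\left(s \right)} = \sqrt{2 s} = \sqrt{2} \sqrt{s}$)
$F = i \sqrt{34}$ ($F = \sqrt{2} \sqrt{-17} = \sqrt{2} i \sqrt{17} = i \sqrt{34} \approx 5.8309 i$)
$Q = 808$ ($Q = - 4 \left(-288 + 86\right) = \left(-4\right) \left(-202\right) = 808$)
$j{\left(o \right)} = o \left(o + i \sqrt{34}\right)$
$\sqrt{283510 + j{\left(Q \right)}} = \sqrt{283510 + 808 \left(808 + i \sqrt{34}\right)} = \sqrt{283510 + \left(652864 + 808 i \sqrt{34}\right)} = \sqrt{936374 + 808 i \sqrt{34}}$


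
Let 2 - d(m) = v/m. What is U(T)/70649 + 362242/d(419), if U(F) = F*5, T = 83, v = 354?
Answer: 5361531445081/17097058 ≈ 3.1359e+5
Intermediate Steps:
d(m) = 2 - 354/m
U(F) = 5*F
U(T)/70649 + 362242/d(419) = (5*83)/70649 + 362242/(2 - 354/419) = 415*(1/70649) + 362242/(2 - 354*1/419) = 415/70649 + 362242/(2 - 354/419) = 415/70649 + 362242/(484/419) = 415/70649 + 362242*(419/484) = 415/70649 + 75889699/242 = 5361531445081/17097058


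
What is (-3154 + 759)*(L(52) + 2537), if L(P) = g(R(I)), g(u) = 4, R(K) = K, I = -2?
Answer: -6085695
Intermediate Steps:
L(P) = 4
(-3154 + 759)*(L(52) + 2537) = (-3154 + 759)*(4 + 2537) = -2395*2541 = -6085695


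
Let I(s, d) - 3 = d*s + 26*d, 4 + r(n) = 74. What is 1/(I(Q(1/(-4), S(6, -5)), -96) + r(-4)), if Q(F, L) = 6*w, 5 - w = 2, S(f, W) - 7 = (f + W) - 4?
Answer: -1/4151 ≈ -0.00024091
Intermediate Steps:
r(n) = 70 (r(n) = -4 + 74 = 70)
S(f, W) = 3 + W + f (S(f, W) = 7 + ((f + W) - 4) = 7 + ((W + f) - 4) = 7 + (-4 + W + f) = 3 + W + f)
w = 3 (w = 5 - 1*2 = 5 - 2 = 3)
Q(F, L) = 18 (Q(F, L) = 6*3 = 18)
I(s, d) = 3 + 26*d + d*s (I(s, d) = 3 + (d*s + 26*d) = 3 + (26*d + d*s) = 3 + 26*d + d*s)
1/(I(Q(1/(-4), S(6, -5)), -96) + r(-4)) = 1/((3 + 26*(-96) - 96*18) + 70) = 1/((3 - 2496 - 1728) + 70) = 1/(-4221 + 70) = 1/(-4151) = -1/4151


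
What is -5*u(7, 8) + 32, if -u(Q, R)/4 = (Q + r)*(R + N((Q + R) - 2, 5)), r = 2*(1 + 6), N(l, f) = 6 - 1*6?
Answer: 3392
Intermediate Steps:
N(l, f) = 0 (N(l, f) = 6 - 6 = 0)
r = 14 (r = 2*7 = 14)
u(Q, R) = -4*R*(14 + Q) (u(Q, R) = -4*(Q + 14)*(R + 0) = -4*(14 + Q)*R = -4*R*(14 + Q))
-5*u(7, 8) + 32 = -20*8*(-14 - 1*7) + 32 = -20*8*(-14 - 7) + 32 = -20*8*(-21) + 32 = -5*(-672) + 32 = 3360 + 32 = 3392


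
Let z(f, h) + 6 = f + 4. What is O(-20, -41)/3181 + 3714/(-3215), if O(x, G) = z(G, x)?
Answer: -11952479/10226915 ≈ -1.1687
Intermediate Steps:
z(f, h) = -2 + f (z(f, h) = -6 + (f + 4) = -6 + (4 + f) = -2 + f)
O(x, G) = -2 + G
O(-20, -41)/3181 + 3714/(-3215) = (-2 - 41)/3181 + 3714/(-3215) = -43*1/3181 + 3714*(-1/3215) = -43/3181 - 3714/3215 = -11952479/10226915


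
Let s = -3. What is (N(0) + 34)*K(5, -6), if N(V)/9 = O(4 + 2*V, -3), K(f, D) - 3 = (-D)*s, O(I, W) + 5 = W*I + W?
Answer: 2190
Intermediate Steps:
O(I, W) = -5 + W + I*W (O(I, W) = -5 + (W*I + W) = -5 + (I*W + W) = -5 + (W + I*W) = -5 + W + I*W)
K(f, D) = 3 + 3*D (K(f, D) = 3 - D*(-3) = 3 + 3*D)
N(V) = -180 - 54*V (N(V) = 9*(-5 - 3 + (4 + 2*V)*(-3)) = 9*(-5 - 3 + (-12 - 6*V)) = 9*(-20 - 6*V) = -180 - 54*V)
(N(0) + 34)*K(5, -6) = ((-180 - 54*0) + 34)*(3 + 3*(-6)) = ((-180 + 0) + 34)*(3 - 18) = (-180 + 34)*(-15) = -146*(-15) = 2190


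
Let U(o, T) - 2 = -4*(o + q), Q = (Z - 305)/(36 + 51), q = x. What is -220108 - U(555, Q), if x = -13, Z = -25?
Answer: -217942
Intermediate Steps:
q = -13
Q = -110/29 (Q = (-25 - 305)/(36 + 51) = -330/87 = -330*1/87 = -110/29 ≈ -3.7931)
U(o, T) = 54 - 4*o (U(o, T) = 2 - 4*(o - 13) = 2 - 4*(-13 + o) = 2 + (52 - 4*o) = 54 - 4*o)
-220108 - U(555, Q) = -220108 - (54 - 4*555) = -220108 - (54 - 2220) = -220108 - 1*(-2166) = -220108 + 2166 = -217942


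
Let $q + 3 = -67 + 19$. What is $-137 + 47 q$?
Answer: $-2534$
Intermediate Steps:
$q = -51$ ($q = -3 + \left(-67 + 19\right) = -3 - 48 = -51$)
$-137 + 47 q = -137 + 47 \left(-51\right) = -137 - 2397 = -2534$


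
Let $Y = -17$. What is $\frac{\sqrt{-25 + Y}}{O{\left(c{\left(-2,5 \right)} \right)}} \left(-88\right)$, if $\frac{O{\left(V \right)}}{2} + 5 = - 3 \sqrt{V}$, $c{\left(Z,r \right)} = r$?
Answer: $- 11 i \sqrt{42} + \frac{33 i \sqrt{210}}{5} \approx 24.355 i$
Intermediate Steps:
$O{\left(V \right)} = -10 - 6 \sqrt{V}$ ($O{\left(V \right)} = -10 + 2 \left(- 3 \sqrt{V}\right) = -10 - 6 \sqrt{V}$)
$\frac{\sqrt{-25 + Y}}{O{\left(c{\left(-2,5 \right)} \right)}} \left(-88\right) = \frac{\sqrt{-25 - 17}}{-10 - 6 \sqrt{5}} \left(-88\right) = \frac{\sqrt{-42}}{-10 - 6 \sqrt{5}} \left(-88\right) = \frac{i \sqrt{42}}{-10 - 6 \sqrt{5}} \left(-88\right) = - \frac{88 i \sqrt{42}}{-10 - 6 \sqrt{5}}$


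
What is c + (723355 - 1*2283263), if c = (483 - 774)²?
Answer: -1475227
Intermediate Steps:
c = 84681 (c = (-291)² = 84681)
c + (723355 - 1*2283263) = 84681 + (723355 - 1*2283263) = 84681 + (723355 - 2283263) = 84681 - 1559908 = -1475227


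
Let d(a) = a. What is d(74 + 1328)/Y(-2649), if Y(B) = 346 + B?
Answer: -1402/2303 ≈ -0.60877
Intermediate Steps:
d(74 + 1328)/Y(-2649) = (74 + 1328)/(346 - 2649) = 1402/(-2303) = 1402*(-1/2303) = -1402/2303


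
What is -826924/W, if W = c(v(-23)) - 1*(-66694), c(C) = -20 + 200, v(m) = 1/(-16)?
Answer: -413462/33437 ≈ -12.365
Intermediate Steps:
v(m) = -1/16
c(C) = 180
W = 66874 (W = 180 - 1*(-66694) = 180 + 66694 = 66874)
-826924/W = -826924/66874 = -826924*1/66874 = -413462/33437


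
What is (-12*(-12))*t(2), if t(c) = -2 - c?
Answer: -576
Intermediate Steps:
(-12*(-12))*t(2) = (-12*(-12))*(-2 - 1*2) = 144*(-2 - 2) = 144*(-4) = -576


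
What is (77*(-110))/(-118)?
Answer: 4235/59 ≈ 71.780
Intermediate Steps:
(77*(-110))/(-118) = -8470*(-1/118) = 4235/59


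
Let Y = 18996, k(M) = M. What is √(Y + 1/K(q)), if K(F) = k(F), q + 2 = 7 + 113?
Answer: √264500422/118 ≈ 137.83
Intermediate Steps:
q = 118 (q = -2 + (7 + 113) = -2 + 120 = 118)
K(F) = F
√(Y + 1/K(q)) = √(18996 + 1/118) = √(2241529/118) = √264500422/118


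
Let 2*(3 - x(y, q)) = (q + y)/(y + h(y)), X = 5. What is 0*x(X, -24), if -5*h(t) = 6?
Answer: 0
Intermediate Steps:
h(t) = -6/5 (h(t) = -1/5*6 = -6/5)
x(y, q) = 3 - (q + y)/(2*(-6/5 + y)) (x(y, q) = 3 - (q + y)/(2*(y - 6/5)) = 3 - (q + y)/(2*(-6/5 + y)))
0*x(X, -24) = 0*((-36 - 5*(-24) + 25*5)/(2*(-6 + 5*5))) = 0*((-36 + 120 + 125)/(2*(-6 + 25))) = 0*((1/2)*209/19) = 0*((1/2)*(1/19)*209) = 0*(11/2) = 0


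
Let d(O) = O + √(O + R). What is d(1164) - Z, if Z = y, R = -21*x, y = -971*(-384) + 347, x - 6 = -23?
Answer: -372008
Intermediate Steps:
x = -17 (x = 6 - 23 = -17)
y = 373211 (y = 372864 + 347 = 373211)
R = 357 (R = -21*(-17) = 357)
d(O) = O + √(357 + O) (d(O) = O + √(O + 357) = O + √(357 + O))
Z = 373211
d(1164) - Z = (1164 + √(357 + 1164)) - 1*373211 = (1164 + √1521) - 373211 = (1164 + 39) - 373211 = 1203 - 373211 = -372008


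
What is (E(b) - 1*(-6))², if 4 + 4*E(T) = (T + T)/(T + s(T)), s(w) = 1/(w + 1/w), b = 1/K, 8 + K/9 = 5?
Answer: 58675600/2128681 ≈ 27.564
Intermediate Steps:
K = -27 (K = -72 + 9*5 = -72 + 45 = -27)
b = -1/27 (b = 1/(-27) = -1/27 ≈ -0.037037)
E(T) = -1 + T/(2*(T + T/(1 + T²))) (E(T) = -1 + ((T + T)/(T + T/(1 + T²)))/4 = -1 + ((2*T)/(T + T/(1 + T²)))/4 = -1 + (2*T/(T + T/(1 + T²)))/4 = -1 + T/(2*(T + T/(1 + T²))))
(E(b) - 1*(-6))² = ((-3 - (-1/27)²)/(2*(2 + (-1/27)²)) - 1*(-6))² = ((-3 - 1*1/729)/(2*(2 + 1/729)) + 6)² = ((-3 - 1/729)/(2*(1459/729)) + 6)² = ((½)*(729/1459)*(-2188/729) + 6)² = (-1094/1459 + 6)² = (7660/1459)² = 58675600/2128681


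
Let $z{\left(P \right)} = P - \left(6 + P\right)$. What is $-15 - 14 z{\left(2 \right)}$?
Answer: $69$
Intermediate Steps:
$z{\left(P \right)} = -6$ ($z{\left(P \right)} = P - \left(6 + P\right) = -6$)
$-15 - 14 z{\left(2 \right)} = -15 - -84 = -15 + 84 = 69$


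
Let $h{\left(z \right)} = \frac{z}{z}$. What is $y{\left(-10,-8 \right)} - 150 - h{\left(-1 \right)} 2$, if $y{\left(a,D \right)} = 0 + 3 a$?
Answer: $270$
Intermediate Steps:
$h{\left(z \right)} = 1$
$y{\left(a,D \right)} = 3 a$
$y{\left(-10,-8 \right)} - 150 - h{\left(-1 \right)} 2 = 3 \left(-10\right) - 150 \left(-1\right) 1 \cdot 2 = -30 - 150 \left(\left(-1\right) 2\right) = -30 - -300 = -30 + 300 = 270$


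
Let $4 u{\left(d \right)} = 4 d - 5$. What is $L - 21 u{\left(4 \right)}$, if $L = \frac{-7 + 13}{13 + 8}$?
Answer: $- \frac{1609}{28} \approx -57.464$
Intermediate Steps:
$L = \frac{2}{7}$ ($L = \frac{6}{21} = 6 \cdot \frac{1}{21} = \frac{2}{7} \approx 0.28571$)
$u{\left(d \right)} = - \frac{5}{4} + d$ ($u{\left(d \right)} = \frac{4 d - 5}{4} = \frac{-5 + 4 d}{4} = - \frac{5}{4} + d$)
$L - 21 u{\left(4 \right)} = \frac{2}{7} - 21 \left(- \frac{5}{4} + 4\right) = \frac{2}{7} - \frac{231}{4} = - \frac{1609}{28}$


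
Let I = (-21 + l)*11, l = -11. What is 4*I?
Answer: -1408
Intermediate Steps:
I = -352 (I = (-21 - 11)*11 = -32*11 = -352)
4*I = 4*(-352) = -1408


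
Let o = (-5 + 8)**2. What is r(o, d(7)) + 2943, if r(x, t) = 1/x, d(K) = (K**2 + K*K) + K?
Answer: 26488/9 ≈ 2943.1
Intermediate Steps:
d(K) = K + 2*K**2 (d(K) = (K**2 + K**2) + K = 2*K**2 + K = K + 2*K**2)
o = 9 (o = 3**2 = 9)
r(o, d(7)) + 2943 = 1/9 + 2943 = 26488/9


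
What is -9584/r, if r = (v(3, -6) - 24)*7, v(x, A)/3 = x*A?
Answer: 4792/273 ≈ 17.553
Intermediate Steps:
v(x, A) = 3*A*x (v(x, A) = 3*(x*A) = 3*(A*x) = 3*A*x)
r = -546 (r = (3*(-6)*3 - 24)*7 = (-54 - 24)*7 = -78*7 = -546)
-9584/r = -9584/(-546) = -9584*(-1/546) = 4792/273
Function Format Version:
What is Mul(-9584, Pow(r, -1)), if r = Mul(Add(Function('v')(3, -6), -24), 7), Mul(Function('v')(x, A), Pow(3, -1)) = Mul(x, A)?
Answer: Rational(4792, 273) ≈ 17.553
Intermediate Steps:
Function('v')(x, A) = Mul(3, A, x) (Function('v')(x, A) = Mul(3, Mul(x, A)) = Mul(3, Mul(A, x)) = Mul(3, A, x))
r = -546 (r = Mul(Add(Mul(3, -6, 3), -24), 7) = Mul(Add(-54, -24), 7) = Mul(-78, 7) = -546)
Mul(-9584, Pow(r, -1)) = Mul(-9584, Pow(-546, -1)) = Mul(-9584, Rational(-1, 546)) = Rational(4792, 273)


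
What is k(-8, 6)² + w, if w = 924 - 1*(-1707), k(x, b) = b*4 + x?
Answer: 2887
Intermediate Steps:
k(x, b) = x + 4*b (k(x, b) = 4*b + x = x + 4*b)
w = 2631 (w = 924 + 1707 = 2631)
k(-8, 6)² + w = (-8 + 4*6)² + 2631 = (-8 + 24)² + 2631 = 16² + 2631 = 256 + 2631 = 2887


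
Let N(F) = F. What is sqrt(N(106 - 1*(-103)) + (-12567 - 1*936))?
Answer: 17*I*sqrt(46) ≈ 115.3*I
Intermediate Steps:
sqrt(N(106 - 1*(-103)) + (-12567 - 1*936)) = sqrt((106 - 1*(-103)) + (-12567 - 1*936)) = sqrt((106 + 103) + (-12567 - 936)) = sqrt(209 - 13503) = sqrt(-13294) = 17*I*sqrt(46)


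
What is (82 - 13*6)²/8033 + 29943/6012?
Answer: 26736479/5366044 ≈ 4.9825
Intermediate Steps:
(82 - 13*6)²/8033 + 29943/6012 = (82 - 78)²*(1/8033) + 29943*(1/6012) = 4²*(1/8033) + 3327/668 = 16*(1/8033) + 3327/668 = 16/8033 + 3327/668 = 26736479/5366044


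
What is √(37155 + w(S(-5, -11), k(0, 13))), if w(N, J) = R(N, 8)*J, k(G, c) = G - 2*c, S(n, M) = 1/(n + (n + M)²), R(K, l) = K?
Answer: √2340795629/251 ≈ 192.76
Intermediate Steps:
S(n, M) = 1/(n + (M + n)²)
k(G, c) = G - 2*c
w(N, J) = J*N (w(N, J) = N*J = J*N)
√(37155 + w(S(-5, -11), k(0, 13))) = √(37155 + (0 - 2*13)/(-5 + (-11 - 5)²)) = √(37155 + (0 - 26)/(-5 + (-16)²)) = √(37155 - 26/(-5 + 256)) = √(37155 - 26/251) = √(9325879/251) = √2340795629/251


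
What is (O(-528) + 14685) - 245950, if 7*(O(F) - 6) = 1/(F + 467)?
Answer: -98747594/427 ≈ -2.3126e+5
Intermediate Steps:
O(F) = 6 + 1/(7*(467 + F)) (O(F) = 6 + 1/(7*(F + 467)) = 6 + 1/(7*(467 + F)))
(O(-528) + 14685) - 245950 = ((19615 + 42*(-528))/(7*(467 - 528)) + 14685) - 245950 = ((⅐)*(19615 - 22176)/(-61) + 14685) - 245950 = ((⅐)*(-1/61)*(-2561) + 14685) - 245950 = (2561/427 + 14685) - 245950 = 6273056/427 - 245950 = -98747594/427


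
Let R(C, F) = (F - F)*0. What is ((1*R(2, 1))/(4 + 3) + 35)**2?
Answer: 1225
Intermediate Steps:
R(C, F) = 0 (R(C, F) = 0*0 = 0)
((1*R(2, 1))/(4 + 3) + 35)**2 = ((1*0)/(4 + 3) + 35)**2 = (0/7 + 35)**2 = (0*(1/7) + 35)**2 = (0 + 35)**2 = 35**2 = 1225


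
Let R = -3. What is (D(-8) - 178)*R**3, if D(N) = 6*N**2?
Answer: -5562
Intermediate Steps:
(D(-8) - 178)*R**3 = (6*(-8)**2 - 178)*(-3)**3 = (6*64 - 178)*(-27) = (384 - 178)*(-27) = 206*(-27) = -5562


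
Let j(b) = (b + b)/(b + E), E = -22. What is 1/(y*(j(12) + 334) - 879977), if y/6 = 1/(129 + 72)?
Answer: -335/294788979 ≈ -1.1364e-6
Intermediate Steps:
j(b) = 2*b/(-22 + b) (j(b) = (b + b)/(b - 22) = (2*b)/(-22 + b) = 2*b/(-22 + b))
y = 2/67 (y = 6/(129 + 72) = 6/201 = 6*(1/201) = 2/67 ≈ 0.029851)
1/(y*(j(12) + 334) - 879977) = 1/(2*(2*12/(-22 + 12) + 334)/67 - 879977) = 1/(2*(2*12/(-10) + 334)/67 - 879977) = 1/(2*(2*12*(-1/10) + 334)/67 - 879977) = 1/(2*(-12/5 + 334)/67 - 879977) = 1/((2/67)*(1658/5) - 879977) = 1/(3316/335 - 879977) = 1/(-294788979/335) = -335/294788979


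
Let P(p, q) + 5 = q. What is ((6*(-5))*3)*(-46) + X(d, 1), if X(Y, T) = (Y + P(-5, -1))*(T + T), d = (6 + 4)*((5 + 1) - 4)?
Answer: 4168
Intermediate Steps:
d = 20 (d = 10*(6 - 4) = 10*2 = 20)
P(p, q) = -5 + q
X(Y, T) = 2*T*(-6 + Y) (X(Y, T) = (Y + (-5 - 1))*(T + T) = (Y - 6)*(2*T) = (-6 + Y)*(2*T) = 2*T*(-6 + Y))
((6*(-5))*3)*(-46) + X(d, 1) = ((6*(-5))*3)*(-46) + 2*1*(-6 + 20) = -30*3*(-46) + 2*1*14 = -90*(-46) + 28 = 4140 + 28 = 4168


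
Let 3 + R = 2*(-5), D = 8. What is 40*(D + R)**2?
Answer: 1000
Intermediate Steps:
R = -13 (R = -3 + 2*(-5) = -3 - 10 = -13)
40*(D + R)**2 = 40*(8 - 13)**2 = 40*(-5)**2 = 40*25 = 1000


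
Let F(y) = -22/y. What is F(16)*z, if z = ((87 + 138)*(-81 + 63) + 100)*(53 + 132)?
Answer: 4019125/4 ≈ 1.0048e+6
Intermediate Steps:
z = -730750 (z = (225*(-18) + 100)*185 = (-4050 + 100)*185 = -3950*185 = -730750)
F(16)*z = -22/16*(-730750) = -22*1/16*(-730750) = -11/8*(-730750) = 4019125/4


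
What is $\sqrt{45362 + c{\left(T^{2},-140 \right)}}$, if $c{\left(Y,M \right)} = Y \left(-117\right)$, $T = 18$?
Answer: $\sqrt{7454} \approx 86.337$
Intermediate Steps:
$c{\left(Y,M \right)} = - 117 Y$
$\sqrt{45362 + c{\left(T^{2},-140 \right)}} = \sqrt{45362 - 117 \cdot 18^{2}} = \sqrt{45362 - 37908} = \sqrt{7454}$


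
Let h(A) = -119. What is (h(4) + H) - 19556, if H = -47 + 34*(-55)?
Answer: -21592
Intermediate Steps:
H = -1917 (H = -47 - 1870 = -1917)
(h(4) + H) - 19556 = (-119 - 1917) - 19556 = -2036 - 19556 = -21592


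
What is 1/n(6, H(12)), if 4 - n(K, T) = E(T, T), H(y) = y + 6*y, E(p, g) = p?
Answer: -1/80 ≈ -0.012500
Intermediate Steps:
H(y) = 7*y
n(K, T) = 4 - T
1/n(6, H(12)) = 1/(4 - 7*12) = 1/(4 - 1*84) = 1/(4 - 84) = 1/(-80) = -1/80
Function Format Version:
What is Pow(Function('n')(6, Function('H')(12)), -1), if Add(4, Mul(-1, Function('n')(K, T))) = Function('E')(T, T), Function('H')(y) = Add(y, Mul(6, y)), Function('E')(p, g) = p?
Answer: Rational(-1, 80) ≈ -0.012500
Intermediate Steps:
Function('H')(y) = Mul(7, y)
Function('n')(K, T) = Add(4, Mul(-1, T))
Pow(Function('n')(6, Function('H')(12)), -1) = Pow(Add(4, Mul(-1, Mul(7, 12))), -1) = Pow(Add(4, Mul(-1, 84)), -1) = Pow(Add(4, -84), -1) = Pow(-80, -1) = Rational(-1, 80)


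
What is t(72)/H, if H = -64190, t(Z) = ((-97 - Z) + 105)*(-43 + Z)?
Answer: 928/32095 ≈ 0.028914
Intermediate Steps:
t(Z) = (-43 + Z)*(8 - Z) (t(Z) = (8 - Z)*(-43 + Z) = (-43 + Z)*(8 - Z))
t(72)/H = (-344 - 1*72² + 51*72)/(-64190) = (-344 - 1*5184 + 3672)*(-1/64190) = (-344 - 5184 + 3672)*(-1/64190) = -1856*(-1/64190) = 928/32095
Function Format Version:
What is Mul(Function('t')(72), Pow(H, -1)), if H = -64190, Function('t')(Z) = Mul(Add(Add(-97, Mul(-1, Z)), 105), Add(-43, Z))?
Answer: Rational(928, 32095) ≈ 0.028914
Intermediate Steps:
Function('t')(Z) = Mul(Add(-43, Z), Add(8, Mul(-1, Z))) (Function('t')(Z) = Mul(Add(8, Mul(-1, Z)), Add(-43, Z)) = Mul(Add(-43, Z), Add(8, Mul(-1, Z))))
Mul(Function('t')(72), Pow(H, -1)) = Mul(Add(-344, Mul(-1, Pow(72, 2)), Mul(51, 72)), Pow(-64190, -1)) = Mul(Add(-344, Mul(-1, 5184), 3672), Rational(-1, 64190)) = Mul(Add(-344, -5184, 3672), Rational(-1, 64190)) = Mul(-1856, Rational(-1, 64190)) = Rational(928, 32095)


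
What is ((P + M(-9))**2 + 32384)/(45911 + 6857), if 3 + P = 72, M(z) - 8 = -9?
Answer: 2313/3298 ≈ 0.70133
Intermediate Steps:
M(z) = -1 (M(z) = 8 - 9 = -1)
P = 69 (P = -3 + 72 = 69)
((P + M(-9))**2 + 32384)/(45911 + 6857) = ((69 - 1)**2 + 32384)/(45911 + 6857) = (68**2 + 32384)/52768 = (4624 + 32384)*(1/52768) = 37008*(1/52768) = 2313/3298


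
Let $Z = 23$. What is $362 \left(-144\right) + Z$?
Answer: $-52105$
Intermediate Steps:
$362 \left(-144\right) + Z = 362 \left(-144\right) + 23 = -52128 + 23 = -52105$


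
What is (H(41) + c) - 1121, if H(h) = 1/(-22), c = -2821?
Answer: -86725/22 ≈ -3942.0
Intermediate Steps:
H(h) = -1/22
(H(41) + c) - 1121 = (-1/22 - 2821) - 1121 = -62063/22 - 1121 = -86725/22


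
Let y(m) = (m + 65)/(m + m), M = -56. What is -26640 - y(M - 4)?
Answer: -639359/24 ≈ -26640.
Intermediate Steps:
y(m) = (65 + m)/(2*m) (y(m) = (65 + m)/((2*m)) = (65 + m)*(1/(2*m)) = (65 + m)/(2*m))
-26640 - y(M - 4) = -26640 - (65 + (-56 - 4))/(2*(-56 - 4)) = -26640 - (65 - 60)/(2*(-60)) = -26640 - (-1)*5/(2*60) = -26640 - 1*(-1/24) = -26640 + 1/24 = -639359/24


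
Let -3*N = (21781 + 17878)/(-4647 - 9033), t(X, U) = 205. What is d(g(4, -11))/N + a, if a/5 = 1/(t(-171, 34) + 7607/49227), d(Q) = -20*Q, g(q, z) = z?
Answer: 91192894757565/400521872578 ≈ 227.69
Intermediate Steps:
N = 39659/41040 (N = -(21781 + 17878)/(3*(-4647 - 9033)) = -39659/(3*(-13680)) = -39659*(-1)/(3*13680) = -1/3*(-39659/13680) = 39659/41040 ≈ 0.96635)
a = 246135/10099142 (a = 5/(205 + 7607/49227) = 5/(10099142/49227) = 5*(49227/10099142) = 246135/10099142 ≈ 0.024372)
d(g(4, -11))/N + a = (-20*(-11))/(39659/41040) + 246135/10099142 = 220*(41040/39659) + 246135/10099142 = 9028800/39659 + 246135/10099142 = 91192894757565/400521872578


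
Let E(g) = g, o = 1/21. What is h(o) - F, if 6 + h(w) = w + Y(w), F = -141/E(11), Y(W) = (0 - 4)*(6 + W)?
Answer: -1334/77 ≈ -17.325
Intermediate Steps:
o = 1/21 ≈ 0.047619
Y(W) = -24 - 4*W (Y(W) = -4*(6 + W) = -24 - 4*W)
F = -141/11 ≈ -12.818
h(w) = -30 - 3*w (h(w) = -6 + (w + (-24 - 4*w)) = -6 + (-24 - 3*w) = -30 - 3*w)
h(o) - F = (-30 - 3*1/21) - 1*(-141/11) = (-30 - 1/7) + 141/11 = -211/7 + 141/11 = -1334/77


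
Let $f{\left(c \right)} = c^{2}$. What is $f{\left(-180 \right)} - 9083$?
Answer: $23317$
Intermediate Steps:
$f{\left(-180 \right)} - 9083 = \left(-180\right)^{2} - 9083 = 32400 - 9083 = 23317$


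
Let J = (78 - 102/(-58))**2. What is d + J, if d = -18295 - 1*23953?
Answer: -30180599/841 ≈ -35887.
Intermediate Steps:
J = 5349969/841 (J = (78 - 102*(-1/58))**2 = (78 + 51/29)**2 = (2313/29)**2 = 5349969/841 ≈ 6361.4)
d = -42248 (d = -18295 - 23953 = -42248)
d + J = -42248 + 5349969/841 = -30180599/841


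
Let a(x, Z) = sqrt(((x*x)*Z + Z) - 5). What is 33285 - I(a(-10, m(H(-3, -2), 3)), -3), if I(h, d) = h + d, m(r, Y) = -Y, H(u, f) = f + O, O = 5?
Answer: 33288 - 2*I*sqrt(77) ≈ 33288.0 - 17.55*I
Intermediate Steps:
H(u, f) = 5 + f (H(u, f) = f + 5 = 5 + f)
a(x, Z) = sqrt(-5 + Z + Z*x**2) (a(x, Z) = sqrt((x**2*Z + Z) - 5) = sqrt((Z*x**2 + Z) - 5) = sqrt((Z + Z*x**2) - 5) = sqrt(-5 + Z + Z*x**2))
I(h, d) = d + h
33285 - I(a(-10, m(H(-3, -2), 3)), -3) = 33285 - (-3 + sqrt(-5 - 1*3 - 1*3*(-10)**2)) = 33285 - (-3 + sqrt(-5 - 3 - 3*100)) = 33285 - (-3 + sqrt(-5 - 3 - 300)) = 33285 - (-3 + sqrt(-308)) = 33285 - (-3 + 2*I*sqrt(77)) = 33285 + (3 - 2*I*sqrt(77)) = 33288 - 2*I*sqrt(77)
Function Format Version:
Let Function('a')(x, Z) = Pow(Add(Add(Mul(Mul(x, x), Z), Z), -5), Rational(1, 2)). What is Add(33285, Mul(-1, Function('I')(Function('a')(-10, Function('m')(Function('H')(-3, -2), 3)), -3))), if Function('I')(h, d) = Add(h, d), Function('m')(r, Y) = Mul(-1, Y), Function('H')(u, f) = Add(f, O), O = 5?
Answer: Add(33288, Mul(-2, I, Pow(77, Rational(1, 2)))) ≈ Add(33288., Mul(-17.550, I))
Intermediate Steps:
Function('H')(u, f) = Add(5, f) (Function('H')(u, f) = Add(f, 5) = Add(5, f))
Function('a')(x, Z) = Pow(Add(-5, Z, Mul(Z, Pow(x, 2))), Rational(1, 2)) (Function('a')(x, Z) = Pow(Add(Add(Mul(Pow(x, 2), Z), Z), -5), Rational(1, 2)) = Pow(Add(Add(Mul(Z, Pow(x, 2)), Z), -5), Rational(1, 2)) = Pow(Add(Add(Z, Mul(Z, Pow(x, 2))), -5), Rational(1, 2)) = Pow(Add(-5, Z, Mul(Z, Pow(x, 2))), Rational(1, 2)))
Function('I')(h, d) = Add(d, h)
Add(33285, Mul(-1, Function('I')(Function('a')(-10, Function('m')(Function('H')(-3, -2), 3)), -3))) = Add(33285, Mul(-1, Add(-3, Pow(Add(-5, Mul(-1, 3), Mul(Mul(-1, 3), Pow(-10, 2))), Rational(1, 2))))) = Add(33285, Mul(-1, Add(-3, Pow(Add(-5, -3, Mul(-3, 100)), Rational(1, 2))))) = Add(33285, Mul(-1, Add(-3, Pow(Add(-5, -3, -300), Rational(1, 2))))) = Add(33285, Mul(-1, Add(-3, Pow(-308, Rational(1, 2))))) = Add(33285, Mul(-1, Add(-3, Mul(2, I, Pow(77, Rational(1, 2)))))) = Add(33285, Add(3, Mul(-2, I, Pow(77, Rational(1, 2))))) = Add(33288, Mul(-2, I, Pow(77, Rational(1, 2))))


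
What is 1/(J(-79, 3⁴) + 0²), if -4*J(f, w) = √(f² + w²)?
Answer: -2*√12802/6401 ≈ -0.035353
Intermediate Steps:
J(f, w) = -√(f² + w²)/4
1/(J(-79, 3⁴) + 0²) = 1/(-√((-79)² + (3⁴)²)/4 + 0²) = 1/(-√(6241 + 81²)/4 + 0) = 1/(-√(6241 + 6561)/4 + 0) = 1/(-√12802/4 + 0) = 1/(-√12802/4) = -2*√12802/6401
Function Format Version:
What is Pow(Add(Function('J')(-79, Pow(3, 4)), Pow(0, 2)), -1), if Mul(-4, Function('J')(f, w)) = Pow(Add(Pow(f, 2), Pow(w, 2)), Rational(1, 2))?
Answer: Mul(Rational(-2, 6401), Pow(12802, Rational(1, 2))) ≈ -0.035353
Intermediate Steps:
Function('J')(f, w) = Mul(Rational(-1, 4), Pow(Add(Pow(f, 2), Pow(w, 2)), Rational(1, 2)))
Pow(Add(Function('J')(-79, Pow(3, 4)), Pow(0, 2)), -1) = Pow(Add(Mul(Rational(-1, 4), Pow(Add(Pow(-79, 2), Pow(Pow(3, 4), 2)), Rational(1, 2))), Pow(0, 2)), -1) = Pow(Add(Mul(Rational(-1, 4), Pow(Add(6241, Pow(81, 2)), Rational(1, 2))), 0), -1) = Pow(Add(Mul(Rational(-1, 4), Pow(Add(6241, 6561), Rational(1, 2))), 0), -1) = Pow(Add(Mul(Rational(-1, 4), Pow(12802, Rational(1, 2))), 0), -1) = Pow(Mul(Rational(-1, 4), Pow(12802, Rational(1, 2))), -1) = Mul(Rational(-2, 6401), Pow(12802, Rational(1, 2)))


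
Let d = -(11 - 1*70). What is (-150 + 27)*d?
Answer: -7257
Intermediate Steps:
d = 59 (d = -(11 - 70) = -1*(-59) = 59)
(-150 + 27)*d = (-150 + 27)*59 = -123*59 = -7257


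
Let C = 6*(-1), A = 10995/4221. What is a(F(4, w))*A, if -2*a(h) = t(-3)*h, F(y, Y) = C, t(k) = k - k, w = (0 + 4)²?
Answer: 0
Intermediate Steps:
w = 16 (w = 4² = 16)
t(k) = 0
A = 3665/1407 (A = 10995*(1/4221) = 3665/1407 ≈ 2.6048)
C = -6
F(y, Y) = -6
a(h) = 0 (a(h) = -0*h = -½*0 = 0)
a(F(4, w))*A = 0*(3665/1407) = 0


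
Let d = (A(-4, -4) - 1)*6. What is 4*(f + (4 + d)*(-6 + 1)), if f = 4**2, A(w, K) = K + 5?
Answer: -16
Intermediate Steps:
A(w, K) = 5 + K
d = 0 (d = ((5 - 4) - 1)*6 = (1 - 1)*6 = 0*6 = 0)
f = 16
4*(f + (4 + d)*(-6 + 1)) = 4*(16 + (4 + 0)*(-6 + 1)) = 4*(16 + 4*(-5)) = 4*(16 - 20) = 4*(-4) = -16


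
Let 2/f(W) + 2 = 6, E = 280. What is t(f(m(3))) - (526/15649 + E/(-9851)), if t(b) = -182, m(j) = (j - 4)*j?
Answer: -28057610324/154158299 ≈ -182.01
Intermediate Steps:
m(j) = j*(-4 + j) (m(j) = (-4 + j)*j = j*(-4 + j))
f(W) = ½ (f(W) = 2/(-2 + 6) = 2/4 = 2*(¼) = ½)
t(f(m(3))) - (526/15649 + E/(-9851)) = -182 - (526/15649 + 280/(-9851)) = -182 - (526*(1/15649) + 280*(-1/9851)) = -182 - (526/15649 - 280/9851) = -182 - 1*799906/154158299 = -182 - 799906/154158299 = -28057610324/154158299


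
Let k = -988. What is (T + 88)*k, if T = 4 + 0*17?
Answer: -90896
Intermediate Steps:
T = 4 (T = 4 + 0 = 4)
(T + 88)*k = (4 + 88)*(-988) = 92*(-988) = -90896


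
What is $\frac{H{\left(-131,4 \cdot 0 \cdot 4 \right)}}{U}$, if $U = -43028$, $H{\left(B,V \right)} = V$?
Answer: $0$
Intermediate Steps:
$\frac{H{\left(-131,4 \cdot 0 \cdot 4 \right)}}{U} = \frac{4 \cdot 0 \cdot 4}{-43028} = 0 \cdot 4 \left(- \frac{1}{43028}\right) = 0 \left(- \frac{1}{43028}\right) = 0$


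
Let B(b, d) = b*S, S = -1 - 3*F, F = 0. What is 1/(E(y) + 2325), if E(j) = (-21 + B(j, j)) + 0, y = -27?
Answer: 1/2331 ≈ 0.00042900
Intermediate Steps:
S = -1 (S = -1 - 3*0 = -1 + 0 = -1)
B(b, d) = -b (B(b, d) = b*(-1) = -b)
E(j) = -21 - j (E(j) = (-21 - j) + 0 = -21 - j)
1/(E(y) + 2325) = 1/((-21 - 1*(-27)) + 2325) = 1/((-21 + 27) + 2325) = 1/(6 + 2325) = 1/2331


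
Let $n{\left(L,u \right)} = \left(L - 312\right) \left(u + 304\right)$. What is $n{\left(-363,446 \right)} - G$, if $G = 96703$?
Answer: $-602953$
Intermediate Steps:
$n{\left(L,u \right)} = \left(-312 + L\right) \left(304 + u\right)$
$n{\left(-363,446 \right)} - G = \left(-94848 - 139152 + 304 \left(-363\right) - 161898\right) - 96703 = \left(-94848 - 139152 - 110352 - 161898\right) - 96703 = -506250 - 96703 = -602953$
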